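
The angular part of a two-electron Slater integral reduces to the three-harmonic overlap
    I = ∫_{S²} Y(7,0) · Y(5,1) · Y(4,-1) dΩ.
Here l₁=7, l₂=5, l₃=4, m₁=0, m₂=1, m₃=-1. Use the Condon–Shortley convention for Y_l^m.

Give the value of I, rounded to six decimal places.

Checks pass: Σm=0; 16 even; l₃=4∈[2,12].
(2·7+1)(2·5+1)(2·4+1) = 1485
Δ: 8! 6! 2! / 17! → 1/6126120
sum: t=3:−1/69120 t=4:+1/20736 t=5:−1/69120 = 1/51840
3j²(7 5 4; 0 0 0) = Δ·Π!·Σ² = 280/21879  (sign +1)
sum: t=4:+1/41472 t=5:−1/34560 t=6:+1/345600 = -1/518400
3j²(7 5 4; 0 1 -1) = Δ·Π!·Σ² = 7/36465  (sign +1)
combine: 4πI² = 1485·280/21879·7/36465 = 1960/537251
take √, sign +1: I = 0.01703862

0.017039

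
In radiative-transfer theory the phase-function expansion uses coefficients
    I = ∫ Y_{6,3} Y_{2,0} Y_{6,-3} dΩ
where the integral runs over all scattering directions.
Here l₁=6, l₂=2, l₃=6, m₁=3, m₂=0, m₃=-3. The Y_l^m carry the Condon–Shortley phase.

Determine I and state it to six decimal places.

Rules hold: Σm=0, L=14 even, 4≤6≤8.
N = 13·5·13 = 845
Δ = 2!·10!·2!/15! = 1/90090
Racah Σ t=0..2: t=0:+1/69120 t=1:−1/14400 t=2:+1/69120 = -7/172800
⇒ 3j(6 2 6; 0 0 0)² = 14/715, sgn -1
Racah Σ t=0..2: t=0:+1/120960 t=1:−1/80640 t=2:+1/1451520 = -1/290304
⇒ 3j(6 2 6; 3 0 -3)² = 5/2002, sgn +1
4πI² = N·(3j₀)²·(3jₘ)² = 5/121
I = -1·√(0.0413223/4π) = -0.05734392

-0.057344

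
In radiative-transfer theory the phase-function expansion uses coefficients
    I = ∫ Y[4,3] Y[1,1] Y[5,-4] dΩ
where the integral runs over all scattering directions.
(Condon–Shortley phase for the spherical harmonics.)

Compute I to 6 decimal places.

Checks pass: Σm=0; 10 even; l₃=5∈[3,5].
(2·4+1)(2·1+1)(2·5+1) = 297
Δ: 0! 8! 2! / 11! → 1/495
sum: t=0:+1/576 = 1/576
3j²(4 1 5; 0 0 0) = Δ·Π!·Σ² = 5/99  (sign -1)
sum: t=0:+1/10080 = 1/10080
3j²(4 1 5; 3 1 -4) = Δ·Π!·Σ² = 4/55  (sign -1)
combine: 4πI² = 297·5/99·4/55 = 12/11
take √, sign +1: I = 0.29463840

0.294638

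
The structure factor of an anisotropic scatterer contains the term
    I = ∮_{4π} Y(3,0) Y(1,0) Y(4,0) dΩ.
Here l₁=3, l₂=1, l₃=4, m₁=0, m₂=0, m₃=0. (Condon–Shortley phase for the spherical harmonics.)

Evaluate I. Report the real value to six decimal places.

Rules hold: Σm=0, L=8 even, 2≤4≤4.
N = 7·3·9 = 189
Δ = 0!·6!·2!/9! = 1/252
Racah Σ t=0..0: t=0:+1/36 = 1/36
⇒ 3j(3 1 4; 0 0 0)² = 4/63, sgn +1
(m-triple is (0,0,0) — same symbol as above.)
4πI² = N·(3j₀)²·(3jₘ)² = 16/21
I = +1·√(0.761905/4π) = 0.24623252

0.246233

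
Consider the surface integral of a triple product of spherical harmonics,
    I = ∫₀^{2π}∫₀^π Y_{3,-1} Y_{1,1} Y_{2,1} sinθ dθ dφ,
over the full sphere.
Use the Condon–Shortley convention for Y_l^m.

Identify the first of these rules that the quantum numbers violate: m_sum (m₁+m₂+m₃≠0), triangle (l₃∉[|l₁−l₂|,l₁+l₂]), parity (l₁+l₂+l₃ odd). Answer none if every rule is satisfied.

m_sum

azimuthal sum: -1 + 1 + 1 = 1  ✗
2 ≤ 2 ≤ 4 (triangle on l)
L = 3 + 1 + 2 = 6 (even)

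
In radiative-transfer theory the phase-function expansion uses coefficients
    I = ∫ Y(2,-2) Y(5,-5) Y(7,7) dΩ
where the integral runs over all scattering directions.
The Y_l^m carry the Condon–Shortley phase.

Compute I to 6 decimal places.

m-sum 0 ✓  L=14 even ✓  3≤7≤7 ✓
Π(2lᵢ+1) = 5×11×15 = 825
triangle coeff Δ(2,5,7) = 1/15015
Σ_t [0,0]: t=0:+1/57600 = 1/57600
(3j)²=21/715 [(2 5 7; 0 0 0)], sign=-1
Σ_t [0,0]: t=0:+1/87091200 = 1/87091200
(3j)²=1/15 [(2 5 7; -2 -5 7)], sign=+1
⇒ 4πI² = 21/13
I = (-1)√(21/13/(4π)) = -0.35853622

-0.358536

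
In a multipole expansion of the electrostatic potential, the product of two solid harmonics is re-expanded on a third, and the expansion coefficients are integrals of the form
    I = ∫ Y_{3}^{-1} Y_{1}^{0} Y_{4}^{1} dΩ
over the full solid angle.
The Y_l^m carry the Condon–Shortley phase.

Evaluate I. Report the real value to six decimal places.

-0.238414

m-sum 0 ✓  L=8 even ✓  2≤4≤4 ✓
Π(2lᵢ+1) = 7×3×9 = 189
triangle coeff Δ(3,1,4) = 1/252
Σ_t [0,0]: t=0:+1/36 = 1/36
(3j)²=4/63 [(3 1 4; 0 0 0)], sign=+1
Σ_t [0,0]: t=0:+1/48 = 1/48
(3j)²=5/84 [(3 1 4; -1 0 1)], sign=-1
⇒ 4πI² = 5/7
I = (-1)√(5/7/(4π)) = -0.23841361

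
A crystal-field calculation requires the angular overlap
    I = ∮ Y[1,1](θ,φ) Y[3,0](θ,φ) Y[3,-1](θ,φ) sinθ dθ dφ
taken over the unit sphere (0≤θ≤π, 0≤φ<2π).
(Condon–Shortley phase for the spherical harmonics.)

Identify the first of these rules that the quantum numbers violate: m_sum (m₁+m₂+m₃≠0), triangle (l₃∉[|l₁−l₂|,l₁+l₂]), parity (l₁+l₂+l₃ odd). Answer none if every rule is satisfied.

parity

azimuthal sum: 1 + 0 − 1 = 0  ✓
2 ≤ 3 ≤ 4 (triangle on l)  ✓
L = 1 + 3 + 3 = 7 (odd)  ✗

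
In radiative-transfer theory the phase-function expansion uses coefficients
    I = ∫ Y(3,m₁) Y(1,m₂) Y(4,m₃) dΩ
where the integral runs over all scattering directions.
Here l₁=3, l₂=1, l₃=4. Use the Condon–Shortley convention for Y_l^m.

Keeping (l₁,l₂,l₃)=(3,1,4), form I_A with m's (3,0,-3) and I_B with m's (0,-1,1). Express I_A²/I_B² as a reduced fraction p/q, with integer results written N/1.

7/10

Shared (l₁,l₂,l₃)=(3,1,4): N and (l;000)² cancel in I_A²/I_B².
A: Δ = 0!·6!·2!/9! = 1/252; Racah Σ t=0..0: t=0:+1/720 = 1/720; ⇒ 3j(3 1 4; 3 0 -3)² = 1/36, sgn -1
B: Δ = 0!·6!·2!/9! = 1/252; Racah Σ t=0..0: t=0:+1/72 = 1/72; ⇒ 3j(3 1 4; 0 -1 1)² = 5/126, sgn -1
I_A²/I_B² = (1/36)/(5/126) = 7/10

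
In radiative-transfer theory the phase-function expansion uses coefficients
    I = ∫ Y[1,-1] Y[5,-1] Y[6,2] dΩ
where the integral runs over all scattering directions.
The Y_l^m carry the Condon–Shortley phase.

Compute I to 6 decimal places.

Checks pass: Σm=0; 12 even; l₃=6∈[4,6].
(2·1+1)(2·5+1)(2·6+1) = 429
Δ: 0! 2! 10! / 13! → 1/858
sum: t=0:+1/14400 = 1/14400
3j²(1 5 6; 0 0 0) = Δ·Π!·Σ² = 6/143  (sign +1)
sum: t=0:+1/34560 = 1/34560
3j²(1 5 6; -1 -1 2) = Δ·Π!·Σ² = 14/429  (sign +1)
combine: 4πI² = 429·6/143·14/429 = 84/143
take √, sign +1: I = 0.21620548

0.216205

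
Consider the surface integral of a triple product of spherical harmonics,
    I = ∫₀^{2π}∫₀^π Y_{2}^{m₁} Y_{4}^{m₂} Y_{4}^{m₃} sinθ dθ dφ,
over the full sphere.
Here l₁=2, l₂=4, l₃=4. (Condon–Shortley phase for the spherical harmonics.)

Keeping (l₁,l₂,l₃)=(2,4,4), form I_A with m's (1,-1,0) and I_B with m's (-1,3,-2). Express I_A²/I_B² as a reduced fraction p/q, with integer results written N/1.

Shared (l₁,l₂,l₃)=(2,4,4): N and (l;000)² cancel in I_A²/I_B².
A: Δ = 2!·2!·6!/11! = 1/13860; Racah Σ t=0..1: t=0:+1/72 t=1:−1/96 = 1/288; ⇒ 3j(2 4 4; 1 -1 0)² = 1/462, sgn +1
B: Δ = 2!·2!·6!/11! = 1/13860; Racah Σ t=1..2: t=1:−1/1440 t=2:+1/240 = 1/288; ⇒ 3j(2 4 4; -1 3 -2)² = 5/132, sgn +1
I_A²/I_B² = (1/462)/(5/132) = 2/35

2/35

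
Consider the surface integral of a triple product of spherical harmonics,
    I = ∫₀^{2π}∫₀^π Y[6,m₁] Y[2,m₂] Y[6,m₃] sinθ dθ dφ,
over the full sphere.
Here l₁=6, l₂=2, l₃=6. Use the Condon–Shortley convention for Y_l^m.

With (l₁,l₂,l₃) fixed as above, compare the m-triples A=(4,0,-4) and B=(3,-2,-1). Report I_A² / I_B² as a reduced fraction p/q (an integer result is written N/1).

1/60

l's match ⇒ only the (l;m) 3-j factors differ between A and B.
A: triangle coeff Δ(6,2,6) = 1/90090; Σ_t [0,2]: t=0:+1/322560 t=1:−1/362880 t=2:+1/14515200 = 1/2419200; (3j)²=2/5005 [(6 2 6; 4 0 -4)], sign=+1
B: triangle coeff Δ(6,2,6) = 1/90090; Σ_t [0,0]: t=0:+1/120960 = 1/120960; (3j)²=24/1001 [(6 2 6; 3 -2 -1)], sign=-1
I_A²/I_B² = (2/5005)/(24/1001) = 1/60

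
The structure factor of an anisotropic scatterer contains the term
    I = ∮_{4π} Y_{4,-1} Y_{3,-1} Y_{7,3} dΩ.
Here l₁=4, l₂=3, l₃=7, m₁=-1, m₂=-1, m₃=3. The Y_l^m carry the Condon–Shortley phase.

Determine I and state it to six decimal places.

m-sum = -1 − 1 + 3 = 1 ≠ 0 ⇒ I = 0

0.000000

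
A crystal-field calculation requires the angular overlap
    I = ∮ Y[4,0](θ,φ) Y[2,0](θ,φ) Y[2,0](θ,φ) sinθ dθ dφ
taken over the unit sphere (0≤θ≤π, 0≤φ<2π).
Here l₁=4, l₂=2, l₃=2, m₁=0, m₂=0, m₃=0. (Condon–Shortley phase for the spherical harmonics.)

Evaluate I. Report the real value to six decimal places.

m-sum 0 ✓  L=8 even ✓  2≤2≤6 ✓
Π(2lᵢ+1) = 9×5×5 = 225
triangle coeff Δ(4,2,2) = 1/630
Σ_t [2,2]: t=2:+1/16 = 1/16
(3j)²=2/35 [(4 2 2; 0 0 0)], sign=+1
(m-triple is (0,0,0) — same symbol as above.)
⇒ 4πI² = 36/49
I = (+1)√(36/49/(4π)) = 0.24179554

0.241796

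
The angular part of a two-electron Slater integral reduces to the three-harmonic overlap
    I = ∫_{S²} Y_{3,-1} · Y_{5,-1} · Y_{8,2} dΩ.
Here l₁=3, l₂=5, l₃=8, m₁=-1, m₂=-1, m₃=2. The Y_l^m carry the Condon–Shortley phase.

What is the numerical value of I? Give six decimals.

0.235633

Checks pass: Σm=0; 16 even; l₃=8∈[2,8].
(2·3+1)(2·5+1)(2·8+1) = 1309
Δ: 0! 6! 10! / 17! → 1/136136
sum: t=0:+1/518400 = 1/518400
3j²(3 5 8; 0 0 0) = Δ·Π!·Σ² = 56/2431  (sign +1)
sum: t=0:+1/829440 = 1/829440
3j²(3 5 8; -1 -1 2) = Δ·Π!·Σ² = 225/9724  (sign +1)
combine: 4πI² = 1309·56/2431·225/9724 = 22050/31603
take √, sign +1: I = 0.23563251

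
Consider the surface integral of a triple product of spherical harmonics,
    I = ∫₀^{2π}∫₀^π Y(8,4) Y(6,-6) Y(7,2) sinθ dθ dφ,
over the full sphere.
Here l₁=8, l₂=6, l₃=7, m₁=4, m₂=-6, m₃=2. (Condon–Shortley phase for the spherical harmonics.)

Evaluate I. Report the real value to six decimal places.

l₁+l₂+l₃=21 is odd: 3j(l;000)=0 ⇒ I=0

0.000000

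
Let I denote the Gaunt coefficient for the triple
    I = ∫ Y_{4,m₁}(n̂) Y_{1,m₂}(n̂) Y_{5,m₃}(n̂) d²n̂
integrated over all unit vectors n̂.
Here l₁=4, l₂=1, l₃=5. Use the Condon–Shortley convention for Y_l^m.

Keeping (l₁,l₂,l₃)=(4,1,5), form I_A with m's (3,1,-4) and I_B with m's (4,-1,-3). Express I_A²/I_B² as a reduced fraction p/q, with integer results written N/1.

Same 4,1,5: normalisation and zero-m 3j drop out of the ratio.
A: Δ: 0! 8! 2! / 11! → 1/495; sum: t=0:+1/10080 = 1/10080; 3j²(4 1 5; 3 1 -4) = Δ·Π!·Σ² = 4/55  (sign -1)
B: Δ: 0! 8! 2! / 11! → 1/495; sum: t=0:+1/80640 = 1/80640; 3j²(4 1 5; 4 -1 -3) = Δ·Π!·Σ² = 1/495  (sign +1)
I_A²/I_B² = (4/55)/(1/495) = 36/1

36/1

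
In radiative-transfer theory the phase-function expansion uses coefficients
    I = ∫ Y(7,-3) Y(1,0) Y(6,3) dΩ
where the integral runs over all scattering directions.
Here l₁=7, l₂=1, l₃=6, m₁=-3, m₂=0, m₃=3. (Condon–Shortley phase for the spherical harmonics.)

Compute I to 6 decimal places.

-0.221293

Checks pass: Σm=0; 14 even; l₃=6∈[6,8].
(2·7+1)(2·1+1)(2·6+1) = 585
Δ: 2! 12! 0! / 15! → 1/1365
sum: t=1:−1/518400 = -1/518400
3j²(7 1 6; 0 0 0) = Δ·Π!·Σ² = 7/195  (sign -1)
sum: t=1:−1/2177280 = -1/2177280
3j²(7 1 6; -3 0 3) = Δ·Π!·Σ² = 8/273  (sign +1)
combine: 4πI² = 585·7/195·8/273 = 8/13
take √, sign -1: I = -0.22129336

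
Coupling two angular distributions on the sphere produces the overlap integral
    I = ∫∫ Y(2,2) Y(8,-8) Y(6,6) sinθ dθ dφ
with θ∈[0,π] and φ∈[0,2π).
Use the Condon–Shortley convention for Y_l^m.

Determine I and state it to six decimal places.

Rules hold: Σm=0, L=16 even, 6≤6≤10.
N = 5·17·13 = 1105
Δ = 4!·0!·12!/17! = 1/30940
Racah Σ t=2..2: t=2:+1/2073600 = 1/2073600
⇒ 3j(2 8 6; 0 0 0)² = 28/1105, sgn +1
Racah Σ t=0..0: t=0:+1/11496038400 = 1/11496038400
⇒ 3j(2 8 6; 2 -8 6)² = 1/17, sgn +1
4πI² = N·(3j₀)²·(3jₘ)² = 28/17
I = +1·√(1.64706/4π) = 0.36203422

0.362034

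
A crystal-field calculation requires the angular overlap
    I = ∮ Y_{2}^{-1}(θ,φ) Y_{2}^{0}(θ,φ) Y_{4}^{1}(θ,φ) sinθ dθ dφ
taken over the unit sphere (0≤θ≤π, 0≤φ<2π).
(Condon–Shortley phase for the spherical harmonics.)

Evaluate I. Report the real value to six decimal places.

Checks pass: Σm=0; 8 even; l₃=4∈[0,4].
(2·2+1)(2·2+1)(2·4+1) = 225
Δ: 0! 4! 4! / 9! → 1/630
sum: t=0:+1/16 = 1/16
3j²(2 2 4; 0 0 0) = Δ·Π!·Σ² = 2/35  (sign +1)
sum: t=0:+1/24 = 1/24
3j²(2 2 4; -1 0 1) = Δ·Π!·Σ² = 1/21  (sign -1)
combine: 4πI² = 225·2/35·1/21 = 30/49
take √, sign -1: I = -0.22072812

-0.220728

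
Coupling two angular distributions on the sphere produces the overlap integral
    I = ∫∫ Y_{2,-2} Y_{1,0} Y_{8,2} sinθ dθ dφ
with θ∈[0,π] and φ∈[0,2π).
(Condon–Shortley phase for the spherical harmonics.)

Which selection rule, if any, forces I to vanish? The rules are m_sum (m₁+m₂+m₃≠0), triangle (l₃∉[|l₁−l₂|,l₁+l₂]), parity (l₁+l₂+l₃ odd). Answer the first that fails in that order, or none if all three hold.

m₁+m₂+m₃ = -2 + 0 + 2 = 0  ✓
triangle: |2−1|=1 ≤ l₃=8 ≤ 2+1=3  ✗
parity: l₁+l₂+l₃ = 11 is odd

triangle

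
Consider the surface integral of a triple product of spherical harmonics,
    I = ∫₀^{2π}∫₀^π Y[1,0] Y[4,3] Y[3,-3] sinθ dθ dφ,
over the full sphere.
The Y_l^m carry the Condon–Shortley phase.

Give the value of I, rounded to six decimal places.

-0.162868

m-sum 0 ✓  L=8 even ✓  3≤3≤5 ✓
Π(2lᵢ+1) = 3×9×7 = 189
triangle coeff Δ(1,4,3) = 1/252
Σ_t [1,1]: t=1:−1/36 = -1/36
(3j)²=4/63 [(1 4 3; 0 0 0)], sign=+1
Σ_t [1,1]: t=1:−1/720 = -1/720
(3j)²=1/36 [(1 4 3; 0 3 -3)], sign=-1
⇒ 4πI² = 1/3
I = (-1)√(1/3/(4π)) = -0.16286750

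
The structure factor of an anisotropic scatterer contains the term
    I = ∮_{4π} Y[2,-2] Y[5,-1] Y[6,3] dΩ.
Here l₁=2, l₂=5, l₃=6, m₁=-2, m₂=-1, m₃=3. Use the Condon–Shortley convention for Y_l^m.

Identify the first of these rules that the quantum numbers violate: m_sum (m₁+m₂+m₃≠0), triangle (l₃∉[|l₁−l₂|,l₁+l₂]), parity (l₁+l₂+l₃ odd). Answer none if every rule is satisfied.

Σmᵢ = 0  ✓
l₃∈[|l₁−l₂|,l₁+l₂]=[3,7], have l₃=6  ✓
Σlᵢ = 13 ⇒ odd  ✗

parity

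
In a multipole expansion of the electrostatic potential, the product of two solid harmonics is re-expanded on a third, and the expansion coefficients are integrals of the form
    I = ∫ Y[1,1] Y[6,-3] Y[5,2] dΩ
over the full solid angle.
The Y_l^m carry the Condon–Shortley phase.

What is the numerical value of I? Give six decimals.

Rules hold: Σm=0, L=12 even, 5≤5≤7.
N = 3·13·11 = 429
Δ = 2!·0!·10!/13! = 1/858
Racah Σ t=1..1: t=1:−1/14400 = -1/14400
⇒ 3j(1 6 5; 0 0 0)² = 6/143, sgn +1
Racah Σ t=0..0: t=0:+1/60480 = 1/60480
⇒ 3j(1 6 5; 1 -3 2)² = 6/143, sgn -1
4πI² = N·(3j₀)²·(3jₘ)² = 108/143
I = -1·√(0.755245/4π) = -0.24515397

-0.245154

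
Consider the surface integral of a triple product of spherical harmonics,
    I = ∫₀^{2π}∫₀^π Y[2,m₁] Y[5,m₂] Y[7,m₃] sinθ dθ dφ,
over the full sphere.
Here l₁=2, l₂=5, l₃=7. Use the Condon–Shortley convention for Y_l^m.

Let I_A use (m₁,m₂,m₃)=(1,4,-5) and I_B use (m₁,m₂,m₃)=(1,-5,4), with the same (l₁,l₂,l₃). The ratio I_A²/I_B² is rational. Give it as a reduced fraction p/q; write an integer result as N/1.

40/1

l's match ⇒ only the (l;m) 3-j factors differ between A and B.
A: triangle coeff Δ(2,5,7) = 1/15015; Σ_t [0,0]: t=0:+1/2177280 = 1/2177280; (3j)²=8/273 [(2 5 7; 1 4 -5)], sign=+1
B: triangle coeff Δ(2,5,7) = 1/15015; Σ_t [0,0]: t=0:+1/21772800 = 1/21772800; (3j)²=1/1365 [(2 5 7; 1 -5 4)], sign=-1
I_A²/I_B² = (8/273)/(1/1365) = 40/1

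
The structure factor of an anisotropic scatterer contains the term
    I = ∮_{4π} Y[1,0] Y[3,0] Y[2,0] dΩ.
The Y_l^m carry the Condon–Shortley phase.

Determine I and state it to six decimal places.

0.247767

Checks pass: Σm=0; 6 even; l₃=2∈[2,4].
(2·1+1)(2·3+1)(2·2+1) = 105
Δ: 2! 0! 4! / 7! → 1/105
sum: t=1:−1/4 = -1/4
3j²(1 3 2; 0 0 0) = Δ·Π!·Σ² = 3/35  (sign -1)
(m-triple is (0,0,0) — same symbol as above.)
combine: 4πI² = 105·3/35·3/35 = 27/35
take √, sign +1: I = 0.24776670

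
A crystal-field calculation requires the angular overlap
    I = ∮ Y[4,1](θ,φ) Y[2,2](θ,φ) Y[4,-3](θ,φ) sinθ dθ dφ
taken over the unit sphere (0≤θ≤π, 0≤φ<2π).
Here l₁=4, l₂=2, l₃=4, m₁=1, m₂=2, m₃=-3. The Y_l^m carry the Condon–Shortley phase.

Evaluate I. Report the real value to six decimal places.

0.159270

Rules hold: Σm=0, L=10 even, 2≤4≤6.
N = 9·5·9 = 405
Δ = 2!·6!·2!/11! = 1/13860
Racah Σ t=0..2: t=0:+1/192 t=1:−1/36 t=2:+1/192 = -5/288
⇒ 3j(4 2 4; 0 0 0)² = 20/693, sgn -1
Racah Σ t=2..2: t=2:+1/480 = 1/480
⇒ 3j(4 2 4; 1 2 -3)² = 3/110, sgn -1
4πI² = N·(3j₀)²·(3jₘ)² = 270/847
I = +1·√(0.318772/4π) = 0.15927046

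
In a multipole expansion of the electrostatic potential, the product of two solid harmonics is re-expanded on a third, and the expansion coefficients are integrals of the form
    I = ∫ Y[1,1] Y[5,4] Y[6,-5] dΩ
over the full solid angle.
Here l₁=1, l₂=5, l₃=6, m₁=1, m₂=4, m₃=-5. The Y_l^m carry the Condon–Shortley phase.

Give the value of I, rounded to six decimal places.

Rules hold: Σm=0, L=12 even, 4≤6≤6.
N = 3·11·13 = 429
Δ = 0!·2!·10!/13! = 1/858
Racah Σ t=0..0: t=0:+1/14400 = 1/14400
⇒ 3j(1 5 6; 0 0 0)² = 6/143, sgn +1
Racah Σ t=0..0: t=0:+1/725760 = 1/725760
⇒ 3j(1 5 6; 1 4 -5)² = 5/78, sgn -1
4πI² = N·(3j₀)²·(3jₘ)² = 15/13
I = -1·√(1.15385/4π) = -0.30301841

-0.303018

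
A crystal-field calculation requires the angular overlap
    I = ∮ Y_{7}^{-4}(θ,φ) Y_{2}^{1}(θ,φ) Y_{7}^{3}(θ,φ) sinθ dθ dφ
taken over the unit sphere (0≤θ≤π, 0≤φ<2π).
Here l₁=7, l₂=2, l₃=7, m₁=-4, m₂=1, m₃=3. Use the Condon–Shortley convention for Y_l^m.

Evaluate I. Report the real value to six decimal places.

0.162315

Checks pass: Σm=0; 16 even; l₃=7∈[5,9].
(2·7+1)(2·2+1)(2·7+1) = 1125
Δ: 2! 12! 2! / 17! → 1/185640
sum: t=0:+1/2419200 t=1:−1/518400 t=2:+1/2419200 = -1/907200
3j²(7 2 7; 0 0 0) = Δ·Π!·Σ² = 56/3315  (sign +1)
sum: t=1:−1/14515200 t=2:+1/4354560 = 1/6220800
3j²(7 2 7; -4 1 3) = Δ·Π!·Σ² = 77/4420  (sign +1)
combine: 4πI² = 1125·56/3315·77/4420 = 16170/48841
take √, sign +1: I = 0.16231468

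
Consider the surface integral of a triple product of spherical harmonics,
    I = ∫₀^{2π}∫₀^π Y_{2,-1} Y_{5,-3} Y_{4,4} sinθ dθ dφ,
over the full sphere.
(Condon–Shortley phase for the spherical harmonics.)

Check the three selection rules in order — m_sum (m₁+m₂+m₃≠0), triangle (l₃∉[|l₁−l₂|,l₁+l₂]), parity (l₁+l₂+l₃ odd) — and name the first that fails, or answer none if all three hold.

parity

azimuthal sum: -1 − 3 + 4 = 0  ✓
3 ≤ 4 ≤ 7 (triangle on l)  ✓
L = 2 + 5 + 4 = 11 (odd)  ✗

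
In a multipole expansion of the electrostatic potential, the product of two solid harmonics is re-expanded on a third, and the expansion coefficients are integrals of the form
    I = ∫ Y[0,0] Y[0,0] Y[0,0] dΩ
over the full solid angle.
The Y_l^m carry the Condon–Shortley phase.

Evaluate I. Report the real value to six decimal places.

Checks pass: Σm=0; 0 even; l₃=0∈[0,0].
(2·0+1)(2·0+1)(2·0+1) = 1
Δ: 0! 0! 0! / 1! → 1/1
sum: t=0:+1/1 = 1/1
3j²(0 0 0; 0 0 0) = Δ·Π!·Σ² = 1/1  (sign +1)
(m-triple is (0,0,0) — same symbol as above.)
combine: 4πI² = 1·1·1 = 1/1
take √, sign +1: I = 0.28209479

0.282095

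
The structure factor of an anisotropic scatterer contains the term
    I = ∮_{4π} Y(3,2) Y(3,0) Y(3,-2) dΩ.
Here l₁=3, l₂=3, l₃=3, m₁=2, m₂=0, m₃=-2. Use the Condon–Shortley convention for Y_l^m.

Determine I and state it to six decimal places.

0.000000

L=9 odd ⇒ parity kills the (l;000) factor ⇒ I = 0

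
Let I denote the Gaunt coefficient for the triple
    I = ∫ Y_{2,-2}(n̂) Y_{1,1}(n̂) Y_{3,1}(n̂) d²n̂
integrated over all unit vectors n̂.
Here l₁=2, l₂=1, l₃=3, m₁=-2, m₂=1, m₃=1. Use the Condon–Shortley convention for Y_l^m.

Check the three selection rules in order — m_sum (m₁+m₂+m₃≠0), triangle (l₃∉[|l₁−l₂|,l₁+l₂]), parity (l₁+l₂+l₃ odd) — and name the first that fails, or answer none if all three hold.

Σmᵢ = 0  ✓
l₃∈[|l₁−l₂|,l₁+l₂]=[1,3], have l₃=3  ✓
Σlᵢ = 6 ⇒ even  ✓

none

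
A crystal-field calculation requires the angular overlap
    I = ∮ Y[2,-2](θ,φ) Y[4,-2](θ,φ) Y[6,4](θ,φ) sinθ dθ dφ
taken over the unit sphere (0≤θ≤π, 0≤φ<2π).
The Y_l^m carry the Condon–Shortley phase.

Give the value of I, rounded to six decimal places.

0.230476

m-sum 0 ✓  L=12 even ✓  2≤6≤6 ✓
Π(2lᵢ+1) = 5×9×13 = 585
triangle coeff Δ(2,4,6) = 1/6435
Σ_t [0,0]: t=0:+1/2304 = 1/2304
(3j)²=5/143 [(2 4 6; 0 0 0)], sign=+1
Σ_t [0,0]: t=0:+1/34560 = 1/34560
(3j)²=14/429 [(2 4 6; -2 -2 4)], sign=+1
⇒ 4πI² = 1050/1573
I = (+1)√(1050/1573/(4π)) = 0.23047581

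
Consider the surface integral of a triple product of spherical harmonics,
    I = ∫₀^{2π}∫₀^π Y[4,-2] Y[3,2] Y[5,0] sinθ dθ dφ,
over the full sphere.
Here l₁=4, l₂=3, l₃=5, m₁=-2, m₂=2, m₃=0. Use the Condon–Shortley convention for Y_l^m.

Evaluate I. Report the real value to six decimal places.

-0.171327

Checks pass: Σm=0; 12 even; l₃=5∈[1,7].
(2·4+1)(2·3+1)(2·5+1) = 693
Δ: 2! 6! 4! / 13! → 1/180180
sum: t=0:+1/576 t=1:−1/144 t=2:+1/576 = -1/288
3j²(4 3 5; 0 0 0) = Δ·Π!·Σ² = 20/1001  (sign +1)
sum: t=1:−1/2880 t=2:+1/576 = 1/720
3j²(4 3 5; -2 2 0) = Δ·Π!·Σ² = 80/3003  (sign -1)
combine: 4πI² = 693·20/1001·80/3003 = 4800/13013
take √, sign -1: I = -0.17132746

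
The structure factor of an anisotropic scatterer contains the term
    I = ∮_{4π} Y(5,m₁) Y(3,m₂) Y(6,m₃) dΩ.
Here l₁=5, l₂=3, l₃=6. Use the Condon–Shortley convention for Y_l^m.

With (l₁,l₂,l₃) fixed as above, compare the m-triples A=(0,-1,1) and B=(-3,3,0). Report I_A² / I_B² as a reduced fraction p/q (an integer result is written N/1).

1/2

Same 5,3,6: normalisation and zero-m 3j drop out of the ratio.
A: Δ: 2! 8! 4! / 15! → 1/675675; sum: t=0:+1/5760 t=1:−1/3456 t=2:+1/34560 = -1/11520; 3j²(5 3 6; 0 -1 1) = Δ·Π!·Σ² = 2/429  (sign +1)
B: Δ: 2! 8! 4! / 15! → 1/675675; sum: t=2:+1/69120 = 1/69120; 3j²(5 3 6; -3 3 0) = Δ·Π!·Σ² = 4/429  (sign +1)
I_A²/I_B² = (2/429)/(4/429) = 1/2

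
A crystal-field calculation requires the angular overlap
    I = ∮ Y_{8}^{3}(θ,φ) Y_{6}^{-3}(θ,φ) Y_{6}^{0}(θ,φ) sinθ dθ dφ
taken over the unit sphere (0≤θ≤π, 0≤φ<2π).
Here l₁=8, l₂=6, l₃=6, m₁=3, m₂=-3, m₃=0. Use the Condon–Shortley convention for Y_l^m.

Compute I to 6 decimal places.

0.107481

Checks pass: Σm=0; 20 even; l₃=6∈[2,14].
(2·8+1)(2·6+1)(2·6+1) = 2873
Δ: 8! 8! 4! / 21! → 1/1309458150
sum: t=2:+1/49766400 t=3:−1/3110400 t=4:+1/1327104 t=5:−1/3110400 t=6:+1/49766400 = 1/6635520
3j²(8 6 6; 0 0 0) = Δ·Π!·Σ² = 350/46189  (sign +1)
sum: t=0:+1/174182400 t=1:−1/11612160 t=2:+1/6220800 t=3:−1/24883200 = 1/24883200
3j²(8 6 6; 3 -3 0) = Δ·Π!·Σ² = 28/4199  (sign +1)
combine: 4πI² = 2873·350/46189·28/4199 = 9800/67507
take √, sign +1: I = 0.10748150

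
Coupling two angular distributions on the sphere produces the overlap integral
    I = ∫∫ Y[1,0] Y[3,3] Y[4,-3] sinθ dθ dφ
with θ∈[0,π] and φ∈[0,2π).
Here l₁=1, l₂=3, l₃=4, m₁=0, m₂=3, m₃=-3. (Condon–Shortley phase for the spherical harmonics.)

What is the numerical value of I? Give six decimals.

Checks pass: Σm=0; 8 even; l₃=4∈[2,4].
(2·1+1)(2·3+1)(2·4+1) = 189
Δ: 0! 2! 6! / 9! → 1/252
sum: t=0:+1/36 = 1/36
3j²(1 3 4; 0 0 0) = Δ·Π!·Σ² = 4/63  (sign +1)
sum: t=0:+1/720 = 1/720
3j²(1 3 4; 0 3 -3) = Δ·Π!·Σ² = 1/36  (sign -1)
combine: 4πI² = 189·4/63·1/36 = 1/3
take √, sign -1: I = -0.16286750

-0.162868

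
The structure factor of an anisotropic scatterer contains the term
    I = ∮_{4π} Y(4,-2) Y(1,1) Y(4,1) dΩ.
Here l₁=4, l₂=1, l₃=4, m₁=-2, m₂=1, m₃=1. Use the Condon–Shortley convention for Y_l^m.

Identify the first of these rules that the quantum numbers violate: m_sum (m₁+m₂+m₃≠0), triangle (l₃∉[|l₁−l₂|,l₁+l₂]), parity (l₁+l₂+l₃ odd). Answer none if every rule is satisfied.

m₁+m₂+m₃ = -2 + 1 + 1 = 0  ✓
triangle: |4−1|=3 ≤ l₃=4 ≤ 4+1=5  ✓
parity: l₁+l₂+l₃ = 9 is odd  ✗

parity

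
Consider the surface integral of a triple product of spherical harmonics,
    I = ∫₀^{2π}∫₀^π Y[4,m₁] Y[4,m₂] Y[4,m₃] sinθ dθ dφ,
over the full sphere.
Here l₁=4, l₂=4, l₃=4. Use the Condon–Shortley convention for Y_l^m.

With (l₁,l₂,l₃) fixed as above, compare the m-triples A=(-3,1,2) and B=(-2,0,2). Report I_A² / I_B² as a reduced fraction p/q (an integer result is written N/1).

Same 4,4,4: normalisation and zero-m 3j drop out of the ratio.
A: Δ: 4! 4! 4! / 13! → 1/450450; sum: t=3:−1/576 t=4:+1/864 = -1/1728; 3j²(4 4 4; -3 1 2) = Δ·Π!·Σ² = 5/1287  (sign -1)
B: Δ: 4! 4! 4! / 13! → 1/450450; sum: t=2:+1/384 t=3:−1/216 t=4:+1/2304 = -11/6912; 3j²(4 4 4; -2 0 2) = Δ·Π!·Σ² = 11/1638  (sign -1)
I_A²/I_B² = (5/1287)/(11/1638) = 70/121

70/121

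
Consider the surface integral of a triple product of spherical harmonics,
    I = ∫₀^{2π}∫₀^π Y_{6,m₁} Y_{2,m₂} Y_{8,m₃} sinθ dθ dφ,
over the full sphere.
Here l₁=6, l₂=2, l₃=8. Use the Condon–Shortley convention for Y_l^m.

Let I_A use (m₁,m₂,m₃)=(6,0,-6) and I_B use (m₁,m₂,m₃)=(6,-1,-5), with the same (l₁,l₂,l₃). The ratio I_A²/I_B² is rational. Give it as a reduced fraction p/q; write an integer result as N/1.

Same 6,2,8: normalisation and zero-m 3j drop out of the ratio.
A: Δ: 0! 12! 4! / 17! → 1/30940; sum: t=0:+1/1916006400 = 1/1916006400; 3j²(6 2 8; 6 0 -6) = Δ·Π!·Σ² = 1/340  (sign +1)
B: Δ: 0! 12! 4! / 17! → 1/30940; sum: t=0:+1/2874009600 = 1/2874009600; 3j²(6 2 8; 6 -1 -5) = Δ·Π!·Σ² = 1/2380  (sign -1)
I_A²/I_B² = (1/340)/(1/2380) = 7/1

7/1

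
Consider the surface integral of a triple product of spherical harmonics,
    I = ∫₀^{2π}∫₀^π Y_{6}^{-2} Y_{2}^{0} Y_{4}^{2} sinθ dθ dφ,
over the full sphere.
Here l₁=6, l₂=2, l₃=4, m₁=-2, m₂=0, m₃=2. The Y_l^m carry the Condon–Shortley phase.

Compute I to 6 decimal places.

Checks pass: Σm=0; 12 even; l₃=4∈[4,8].
(2·6+1)(2·2+1)(2·4+1) = 585
Δ: 4! 8! 0! / 13! → 1/6435
sum: t=2:+1/2304 = 1/2304
3j²(6 2 4; 0 0 0) = Δ·Π!·Σ² = 5/143  (sign +1)
sum: t=2:+1/5760 = 1/5760
3j²(6 2 4; -2 0 2) = Δ·Π!·Σ² = 56/2145  (sign +1)
combine: 4πI² = 585·5/143·56/2145 = 840/1573
take √, sign +1: I = 0.20614383

0.206144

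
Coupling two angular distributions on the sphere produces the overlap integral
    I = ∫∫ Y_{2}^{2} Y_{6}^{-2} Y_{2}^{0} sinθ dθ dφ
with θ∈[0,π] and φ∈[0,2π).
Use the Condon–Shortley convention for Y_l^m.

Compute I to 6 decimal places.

|2−6|≤2≤2+6 violated ⇒ I = 0

0.000000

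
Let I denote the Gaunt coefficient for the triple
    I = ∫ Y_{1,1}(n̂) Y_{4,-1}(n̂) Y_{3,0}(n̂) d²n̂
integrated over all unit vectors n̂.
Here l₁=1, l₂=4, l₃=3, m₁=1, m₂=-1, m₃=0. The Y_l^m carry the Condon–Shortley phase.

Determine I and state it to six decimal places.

-0.194664

Rules hold: Σm=0, L=8 even, 3≤3≤5.
N = 3·9·7 = 189
Δ = 2!·0!·6!/9! = 1/252
Racah Σ t=1..1: t=1:−1/36 = -1/36
⇒ 3j(1 4 3; 0 0 0)² = 4/63, sgn +1
Racah Σ t=0..0: t=0:+1/72 = 1/72
⇒ 3j(1 4 3; 1 -1 0)² = 5/126, sgn -1
4πI² = N·(3j₀)²·(3jₘ)² = 10/21
I = -1·√(0.47619/4π) = -0.19466390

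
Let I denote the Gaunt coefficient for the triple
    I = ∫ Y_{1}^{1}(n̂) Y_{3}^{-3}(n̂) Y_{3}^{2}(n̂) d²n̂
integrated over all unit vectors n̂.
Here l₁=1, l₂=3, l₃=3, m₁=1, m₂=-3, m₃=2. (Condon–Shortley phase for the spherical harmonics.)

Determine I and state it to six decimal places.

l₁+l₂+l₃=7 is odd: 3j(l;000)=0 ⇒ I=0

0.000000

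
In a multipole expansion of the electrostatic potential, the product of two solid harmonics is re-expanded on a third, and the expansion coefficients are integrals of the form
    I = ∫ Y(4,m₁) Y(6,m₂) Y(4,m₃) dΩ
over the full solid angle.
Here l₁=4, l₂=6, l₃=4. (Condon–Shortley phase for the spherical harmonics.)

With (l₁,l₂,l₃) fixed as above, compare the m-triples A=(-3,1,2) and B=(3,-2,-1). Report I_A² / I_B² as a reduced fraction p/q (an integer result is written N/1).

169/180

Same 4,6,4: normalisation and zero-m 3j drop out of the ratio.
A: Δ: 6! 2! 6! / 15! → 1/1261260; sum: t=5:−1/11520 t=6:+1/86400 = -13/172800; 3j²(4 6 4; -3 1 2) = Δ·Π!·Σ² = 13/660  (sign -1)
B: Δ: 6! 2! 6! / 15! → 1/1261260; sum: t=0:+1/34560 t=1:−1/8640 = -1/11520; 3j²(4 6 4; 3 -2 -1) = Δ·Π!·Σ² = 3/143  (sign +1)
I_A²/I_B² = (13/660)/(3/143) = 169/180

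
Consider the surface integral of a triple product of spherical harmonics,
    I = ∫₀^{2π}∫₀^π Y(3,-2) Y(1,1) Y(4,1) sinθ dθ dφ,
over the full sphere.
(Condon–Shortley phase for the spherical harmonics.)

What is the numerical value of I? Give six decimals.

Rules hold: Σm=0, L=8 even, 2≤4≤4.
N = 7·3·9 = 189
Δ = 0!·6!·2!/9! = 1/252
Racah Σ t=0..0: t=0:+1/36 = 1/36
⇒ 3j(3 1 4; 0 0 0)² = 4/63, sgn +1
Racah Σ t=0..0: t=0:+1/240 = 1/240
⇒ 3j(3 1 4; -2 1 1)² = 1/84, sgn -1
4πI² = N·(3j₀)²·(3jₘ)² = 1/7
I = -1·√(0.142857/4π) = -0.10662181

-0.106622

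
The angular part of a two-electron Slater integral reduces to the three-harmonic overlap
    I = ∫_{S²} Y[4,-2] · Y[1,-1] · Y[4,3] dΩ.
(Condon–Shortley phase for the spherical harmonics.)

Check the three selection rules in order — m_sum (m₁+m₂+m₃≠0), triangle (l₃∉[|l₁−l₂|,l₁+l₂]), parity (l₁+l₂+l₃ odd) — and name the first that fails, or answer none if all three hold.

azimuthal sum: -2 − 1 + 3 = 0  ✓
3 ≤ 4 ≤ 5 (triangle on l)  ✓
L = 4 + 1 + 4 = 9 (odd)  ✗

parity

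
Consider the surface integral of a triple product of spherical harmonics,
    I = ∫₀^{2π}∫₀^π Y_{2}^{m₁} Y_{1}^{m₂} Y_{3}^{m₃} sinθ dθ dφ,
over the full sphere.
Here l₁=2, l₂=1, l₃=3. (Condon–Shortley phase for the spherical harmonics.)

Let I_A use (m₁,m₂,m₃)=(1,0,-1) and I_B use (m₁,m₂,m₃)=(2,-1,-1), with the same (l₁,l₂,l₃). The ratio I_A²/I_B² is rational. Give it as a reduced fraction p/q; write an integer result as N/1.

8/1

l's match ⇒ only the (l;m) 3-j factors differ between A and B.
A: triangle coeff Δ(2,1,3) = 1/105; Σ_t [0,0]: t=0:+1/6 = 1/6; (3j)²=8/105 [(2 1 3; 1 0 -1)], sign=+1
B: triangle coeff Δ(2,1,3) = 1/105; Σ_t [0,0]: t=0:+1/48 = 1/48; (3j)²=1/105 [(2 1 3; 2 -1 -1)], sign=+1
I_A²/I_B² = (8/105)/(1/105) = 8/1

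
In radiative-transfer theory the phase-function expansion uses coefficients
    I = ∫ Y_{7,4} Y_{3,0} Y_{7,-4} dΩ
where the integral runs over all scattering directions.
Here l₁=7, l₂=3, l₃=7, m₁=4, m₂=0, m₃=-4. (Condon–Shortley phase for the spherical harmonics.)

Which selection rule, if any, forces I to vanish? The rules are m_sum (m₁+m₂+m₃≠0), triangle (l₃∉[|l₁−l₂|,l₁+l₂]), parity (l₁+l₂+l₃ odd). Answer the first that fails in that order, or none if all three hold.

parity

Σmᵢ = 0  ✓
l₃∈[|l₁−l₂|,l₁+l₂]=[4,10], have l₃=7  ✓
Σlᵢ = 17 ⇒ odd  ✗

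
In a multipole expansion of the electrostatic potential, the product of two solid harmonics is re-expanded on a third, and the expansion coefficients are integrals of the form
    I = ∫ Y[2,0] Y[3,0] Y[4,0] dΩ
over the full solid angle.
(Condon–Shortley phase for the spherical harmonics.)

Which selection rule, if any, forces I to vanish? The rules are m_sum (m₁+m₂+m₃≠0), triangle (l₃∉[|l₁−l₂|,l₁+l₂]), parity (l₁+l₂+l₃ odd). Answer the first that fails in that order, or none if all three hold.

parity

m₁+m₂+m₃ = 0 + 0 + 0 = 0  ✓
triangle: |2−3|=1 ≤ l₃=4 ≤ 2+3=5  ✓
parity: l₁+l₂+l₃ = 9 is odd  ✗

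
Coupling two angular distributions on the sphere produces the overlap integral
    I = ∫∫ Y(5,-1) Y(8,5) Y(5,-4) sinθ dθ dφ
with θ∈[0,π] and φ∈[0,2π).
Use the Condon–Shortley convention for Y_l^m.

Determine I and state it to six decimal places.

Checks pass: Σm=0; 18 even; l₃=5∈[3,13].
(2·5+1)(2·8+1)(2·5+1) = 2057
Δ: 8! 2! 8! / 19! → 1/37413090
sum: t=3:−1/1036800 t=4:+1/331776 t=5:−1/1036800 = 1/921600
3j²(5 8 5; 0 0 0) = Δ·Π!·Σ² = 490/46189  (sign -1)
sum: t=5:−1/29030400 t=6:+1/14515200 = 1/29030400
3j²(5 8 5; -1 5 -4) = Δ·Π!·Σ² = 12/1615  (sign -1)
combine: 4πI² = 2057·490/46189·12/1615 = 12936/79781
take √, sign +1: I = 0.11359137

0.113591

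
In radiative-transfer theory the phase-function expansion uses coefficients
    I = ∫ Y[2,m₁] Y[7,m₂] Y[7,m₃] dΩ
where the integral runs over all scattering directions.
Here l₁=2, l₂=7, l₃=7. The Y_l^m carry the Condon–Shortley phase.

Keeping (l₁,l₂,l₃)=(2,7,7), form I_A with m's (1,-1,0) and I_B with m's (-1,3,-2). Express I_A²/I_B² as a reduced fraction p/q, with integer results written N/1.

Same 2,7,7: normalisation and zero-m 3j drop out of the ratio.
A: Δ: 2! 2! 12! / 17! → 1/185640; sum: t=0:+1/1036800 t=1:−1/1209600 = 1/7257600; 3j²(2 7 7; 1 -1 0) = Δ·Π!·Σ² = 1/2210  (sign -1)
B: Δ: 2! 2! 12! / 17! → 1/185640; sum: t=1:−1/4354560 t=2:+1/1935360 = 1/3483648; 3j²(2 7 7; -1 3 -2) = Δ·Π!·Σ² = 125/12376  (sign -1)
I_A²/I_B² = (1/2210)/(125/12376) = 28/625

28/625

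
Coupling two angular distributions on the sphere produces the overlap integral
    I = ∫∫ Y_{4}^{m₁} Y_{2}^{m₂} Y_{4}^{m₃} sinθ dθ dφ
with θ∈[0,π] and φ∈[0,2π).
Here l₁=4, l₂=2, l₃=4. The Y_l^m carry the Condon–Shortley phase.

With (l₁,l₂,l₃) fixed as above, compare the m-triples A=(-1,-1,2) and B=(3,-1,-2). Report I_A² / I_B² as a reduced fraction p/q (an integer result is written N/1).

l's match ⇒ only the (l;m) 3-j factors differ between A and B.
A: triangle coeff Δ(4,2,4) = 1/13860; Σ_t [0,1]: t=0:+1/240 t=1:−1/96 = -1/160; (3j)²=27/1540 [(4 2 4; -1 -1 2)], sign=-1
B: triangle coeff Δ(4,2,4) = 1/13860; Σ_t [0,1]: t=0:+1/240 t=1:−1/1440 = 1/288; (3j)²=5/132 [(4 2 4; 3 -1 -2)], sign=+1
I_A²/I_B² = (27/1540)/(5/132) = 81/175

81/175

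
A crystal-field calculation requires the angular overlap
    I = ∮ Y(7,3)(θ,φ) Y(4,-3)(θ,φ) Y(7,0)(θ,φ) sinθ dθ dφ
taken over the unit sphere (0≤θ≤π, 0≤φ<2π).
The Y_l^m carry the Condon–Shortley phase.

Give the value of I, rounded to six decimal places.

Rules hold: Σm=0, L=18 even, 3≤7≤11.
N = 15·9·15 = 2025
Δ = 4!·10!·4!/19! = 1/58198140
Racah Σ t=0..4: t=0:+1/17418240 t=1:−1/622080 t=2:+1/230400 t=3:−1/622080 t=4:+1/17418240 = 1/806400
⇒ 3j(7 4 7; 0 0 0)² = 2268/230945, sgn -1
Racah Σ t=0..1: t=0:+1/2488320 t=1:−1/4354560 = 1/5806080
⇒ 3j(7 4 7; 3 -3 0)² = 525/92378, sgn -1
4πI² = N·(3j₀)²·(3jₘ)² = 241116750/2133423721
I = +1·√(0.113019/4π) = 0.09483534

0.094835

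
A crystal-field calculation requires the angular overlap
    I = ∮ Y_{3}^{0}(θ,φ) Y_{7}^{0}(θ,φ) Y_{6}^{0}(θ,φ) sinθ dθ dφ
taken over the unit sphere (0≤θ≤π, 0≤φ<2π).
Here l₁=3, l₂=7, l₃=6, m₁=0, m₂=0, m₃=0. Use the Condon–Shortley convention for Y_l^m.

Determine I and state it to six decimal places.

Rules hold: Σm=0, L=16 even, 4≤6≤10.
N = 7·15·13 = 1365
Δ = 4!·2!·10!/17! = 1/2042040
Racah Σ t=1..3: t=1:−1/207360 t=2:+1/57600 t=3:−1/207360 = 1/129600
⇒ 3j(3 7 6; 0 0 0)² = 168/12155, sgn +1
(m-triple is (0,0,0) — same symbol as above.)
4πI² = N·(3j₀)²·(3jₘ)² = 592704/2272985
I = +1·√(0.26076/4π) = 0.14405081

0.144051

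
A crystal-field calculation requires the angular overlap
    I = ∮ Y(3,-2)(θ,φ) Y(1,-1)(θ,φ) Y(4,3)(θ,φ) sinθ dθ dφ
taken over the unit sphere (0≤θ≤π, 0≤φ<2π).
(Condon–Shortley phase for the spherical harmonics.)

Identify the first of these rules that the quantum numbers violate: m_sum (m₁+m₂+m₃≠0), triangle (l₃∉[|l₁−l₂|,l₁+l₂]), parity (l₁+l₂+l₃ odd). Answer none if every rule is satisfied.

none

azimuthal sum: -2 − 1 + 3 = 0  ✓
2 ≤ 4 ≤ 4 (triangle on l)  ✓
L = 3 + 1 + 4 = 8 (even)  ✓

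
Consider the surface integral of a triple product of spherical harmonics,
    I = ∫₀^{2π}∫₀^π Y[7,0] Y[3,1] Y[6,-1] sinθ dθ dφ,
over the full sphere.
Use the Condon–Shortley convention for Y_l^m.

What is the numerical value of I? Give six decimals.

m-sum 0 ✓  L=16 even ✓  4≤6≤10 ✓
Π(2lᵢ+1) = 15×7×13 = 1365
triangle coeff Δ(7,3,6) = 1/2042040
Σ_t [1,3]: t=1:−1/207360 t=2:+1/57600 t=3:−1/207360 = 1/129600
(3j)²=168/12155 [(7 3 6; 0 0 0)], sign=+1
Σ_t [2,4]: t=2:+1/115200 t=3:−1/103680 t=4:+1/1451520 = -1/3628800
(3j)²=1/36465 [(7 3 6; 0 1 -1)], sign=+1
⇒ 4πI² = 1176/2272985
I = (+1)√(1176/2272985/(4π)) = 0.00641653

0.006417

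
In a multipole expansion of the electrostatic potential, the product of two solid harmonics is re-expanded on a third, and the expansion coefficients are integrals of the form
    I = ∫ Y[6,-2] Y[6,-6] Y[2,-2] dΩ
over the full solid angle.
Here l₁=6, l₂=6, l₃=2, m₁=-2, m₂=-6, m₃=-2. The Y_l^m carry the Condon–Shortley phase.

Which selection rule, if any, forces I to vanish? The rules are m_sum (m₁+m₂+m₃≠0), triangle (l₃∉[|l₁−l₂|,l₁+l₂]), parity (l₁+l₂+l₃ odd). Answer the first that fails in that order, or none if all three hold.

m_sum

azimuthal sum: -2 − 6 − 2 = -10  ✗
0 ≤ 2 ≤ 12 (triangle on l)
L = 6 + 6 + 2 = 14 (even)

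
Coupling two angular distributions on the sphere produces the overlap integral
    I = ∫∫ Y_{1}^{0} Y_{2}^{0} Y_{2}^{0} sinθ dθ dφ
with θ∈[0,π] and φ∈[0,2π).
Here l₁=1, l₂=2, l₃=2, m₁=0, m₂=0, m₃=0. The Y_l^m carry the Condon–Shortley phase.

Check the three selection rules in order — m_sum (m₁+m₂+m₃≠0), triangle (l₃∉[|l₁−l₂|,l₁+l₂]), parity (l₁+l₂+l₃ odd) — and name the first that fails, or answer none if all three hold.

parity

azimuthal sum: 0 + 0 + 0 = 0  ✓
1 ≤ 2 ≤ 3 (triangle on l)  ✓
L = 1 + 2 + 2 = 5 (odd)  ✗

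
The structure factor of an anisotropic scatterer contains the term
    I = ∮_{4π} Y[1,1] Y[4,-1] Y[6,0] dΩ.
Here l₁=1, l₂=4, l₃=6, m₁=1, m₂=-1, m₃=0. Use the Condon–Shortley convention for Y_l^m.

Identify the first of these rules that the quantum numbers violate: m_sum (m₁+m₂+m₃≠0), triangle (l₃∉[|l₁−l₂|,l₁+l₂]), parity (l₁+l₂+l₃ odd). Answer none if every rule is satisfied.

azimuthal sum: 1 − 1 + 0 = 0  ✓
3 ≤ 6 ≤ 5 (triangle on l)  ✗
L = 1 + 4 + 6 = 11 (odd)

triangle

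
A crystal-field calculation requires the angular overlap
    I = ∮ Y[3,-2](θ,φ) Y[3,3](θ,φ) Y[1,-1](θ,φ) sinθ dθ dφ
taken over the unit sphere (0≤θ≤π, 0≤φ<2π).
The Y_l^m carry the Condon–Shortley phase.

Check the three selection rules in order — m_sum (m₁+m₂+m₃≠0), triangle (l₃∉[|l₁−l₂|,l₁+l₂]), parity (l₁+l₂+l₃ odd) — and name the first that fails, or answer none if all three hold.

parity

Σmᵢ = 0  ✓
l₃∈[|l₁−l₂|,l₁+l₂]=[0,6], have l₃=1  ✓
Σlᵢ = 7 ⇒ odd  ✗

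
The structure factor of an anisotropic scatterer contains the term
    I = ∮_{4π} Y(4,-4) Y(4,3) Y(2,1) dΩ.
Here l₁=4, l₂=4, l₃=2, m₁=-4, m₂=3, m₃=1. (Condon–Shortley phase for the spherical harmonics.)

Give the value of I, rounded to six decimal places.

0.198645

Rules hold: Σm=0, L=10 even, 0≤2≤8.
N = 9·9·5 = 405
Δ = 6!·2!·2!/11! = 1/13860
Racah Σ t=2..4: t=2:+1/192 t=3:−1/36 t=4:+1/192 = -5/288
⇒ 3j(4 4 2; 0 0 0)² = 20/693, sgn -1
Racah Σ t=6..6: t=6:+1/1440 = 1/1440
⇒ 3j(4 4 2; -4 3 1)² = 7/165, sgn -1
4πI² = N·(3j₀)²·(3jₘ)² = 60/121
I = +1·√(0.495868/4π) = 0.19864517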